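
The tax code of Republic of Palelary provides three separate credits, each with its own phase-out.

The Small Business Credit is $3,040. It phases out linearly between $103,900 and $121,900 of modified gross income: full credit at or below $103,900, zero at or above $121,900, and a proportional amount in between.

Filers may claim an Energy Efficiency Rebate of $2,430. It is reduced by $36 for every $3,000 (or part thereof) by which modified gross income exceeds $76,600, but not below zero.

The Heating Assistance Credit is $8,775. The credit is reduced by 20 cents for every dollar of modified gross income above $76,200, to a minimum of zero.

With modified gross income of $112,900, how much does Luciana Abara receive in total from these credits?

$4,917

Small Business Credit: $112,900 is $9,000 into a $18,000 phase-out range, leaving 9,000/18,000 of the credit: $3,040 × 9,000/18,000 = $1,520.
Energy Efficiency Rebate: income exceeds $76,600 by $36,300, which is 13 full-or-partial $3,000 increments; reduction = 13 × $36 = $468, leaving $1,962.
Heating Assistance Credit: 20% of the $36,700 excess over $76,200 is $7,340; credit = $8,775 − $7,340 = $1,435.
Total: $1,520 + $1,962 + $1,435 = $4,917.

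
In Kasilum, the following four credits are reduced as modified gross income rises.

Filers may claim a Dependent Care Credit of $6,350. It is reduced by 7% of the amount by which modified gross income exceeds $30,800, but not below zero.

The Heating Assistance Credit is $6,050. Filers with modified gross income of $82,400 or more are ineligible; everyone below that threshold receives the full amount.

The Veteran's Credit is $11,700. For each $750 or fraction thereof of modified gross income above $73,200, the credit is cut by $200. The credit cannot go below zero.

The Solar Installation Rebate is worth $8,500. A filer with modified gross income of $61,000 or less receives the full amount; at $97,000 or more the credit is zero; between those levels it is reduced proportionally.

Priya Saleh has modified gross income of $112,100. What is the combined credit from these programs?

$1,959

Dependent Care Credit: 7% of the $81,300 excess over $30,800 is $5,691; credit = $6,350 − $5,691 = $659.
Heating Assistance Credit: $112,100 meets or exceeds the $82,400 cutoff, so the credit is $0.
Veteran's Credit: income exceeds $73,200 by $38,900, which is 52 full-or-partial $750 increments; reduction = 52 × $200 = $10,400, leaving $1,300.
Solar Installation Rebate: $112,100 is at or above $97,000, so the credit is $0.
Total: $659 + $0 + $1,300 + $0 = $1,959.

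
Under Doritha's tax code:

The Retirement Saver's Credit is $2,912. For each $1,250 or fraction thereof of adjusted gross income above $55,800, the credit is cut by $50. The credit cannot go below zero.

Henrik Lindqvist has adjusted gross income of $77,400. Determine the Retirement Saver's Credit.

$2,012

Retirement Saver's Credit: income exceeds $55,800 by $21,600, which is 18 full-or-partial $1,250 increments; reduction = 18 × $50 = $900, leaving $2,012.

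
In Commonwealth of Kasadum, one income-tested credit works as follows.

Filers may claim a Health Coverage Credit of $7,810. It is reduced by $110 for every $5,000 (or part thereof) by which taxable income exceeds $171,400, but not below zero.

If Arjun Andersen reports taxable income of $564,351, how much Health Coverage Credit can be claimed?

$0

Health Coverage Credit: income exceeds $171,400 by $392,951 → 79 increments × $110 = $8,690 ≥ base, so the credit is $0.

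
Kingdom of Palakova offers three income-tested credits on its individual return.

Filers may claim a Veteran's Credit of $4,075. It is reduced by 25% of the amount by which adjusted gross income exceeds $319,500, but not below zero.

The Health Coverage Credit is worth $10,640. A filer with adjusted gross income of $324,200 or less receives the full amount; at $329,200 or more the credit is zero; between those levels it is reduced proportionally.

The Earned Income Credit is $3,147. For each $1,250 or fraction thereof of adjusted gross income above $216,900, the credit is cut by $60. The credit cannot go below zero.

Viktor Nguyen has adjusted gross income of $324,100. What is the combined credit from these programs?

$13,565

Veteran's Credit: 25% of the $4,600 excess over $319,500 is $1,150; credit = $4,075 − $1,150 = $2,925.
Health Coverage Credit: $324,100 is at or below the $324,200 threshold, so the full $10,640 applies.
Earned Income Credit: income exceeds $216,900 by $107,200 → 86 increments × $60 = $5,160 ≥ base, so the credit is $0.
Total: $2,925 + $10,640 + $0 = $13,565.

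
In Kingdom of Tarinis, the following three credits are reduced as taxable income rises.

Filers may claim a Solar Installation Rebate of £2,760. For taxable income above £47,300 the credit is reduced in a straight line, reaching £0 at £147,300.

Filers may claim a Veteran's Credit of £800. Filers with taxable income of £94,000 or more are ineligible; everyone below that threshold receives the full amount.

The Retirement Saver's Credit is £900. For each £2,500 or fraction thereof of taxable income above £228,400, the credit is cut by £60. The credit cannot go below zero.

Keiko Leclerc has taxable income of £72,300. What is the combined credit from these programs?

£3,770

Solar Installation Rebate: £72,300 is £25,000 into a £100,000 phase-out range, leaving 75,000/100,000 of the credit: £2,760 × 75,000/100,000 = £2,070.
Veteran's Credit: £72,300 is below the £94,000 cutoff, so the full £800 applies.
Retirement Saver's Credit: £72,300 is at or below the £228,400 threshold, so the full £900 applies.
Total: £2,070 + £800 + £900 = £3,770.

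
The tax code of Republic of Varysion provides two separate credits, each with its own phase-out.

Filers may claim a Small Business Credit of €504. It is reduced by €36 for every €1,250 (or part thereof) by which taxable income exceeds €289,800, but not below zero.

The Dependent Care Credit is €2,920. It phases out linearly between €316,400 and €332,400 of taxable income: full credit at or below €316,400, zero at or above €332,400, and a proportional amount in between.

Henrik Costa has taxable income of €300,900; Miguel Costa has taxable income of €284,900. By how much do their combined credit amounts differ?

€324

Henrik (€300,900): Small Business Credit: income exceeds €289,800 by €11,100, which is 9 full-or-partial €1,250 increments; reduction = 9 × €36 = €324, leaving €180. Dependent Care Credit: €300,900 is at or below the €316,400 threshold, so the full €2,920 applies. total €180 + €2,920 = €3,100
Miguel (€284,900): Small Business Credit: €284,900 is at or below the €289,800 threshold, so the full €504 applies. Dependent Care Credit: €284,900 is at or below the €316,400 threshold, so the full €2,920 applies. total €504 + €2,920 = €3,424
Difference: |€3,100 − €3,424| = €324.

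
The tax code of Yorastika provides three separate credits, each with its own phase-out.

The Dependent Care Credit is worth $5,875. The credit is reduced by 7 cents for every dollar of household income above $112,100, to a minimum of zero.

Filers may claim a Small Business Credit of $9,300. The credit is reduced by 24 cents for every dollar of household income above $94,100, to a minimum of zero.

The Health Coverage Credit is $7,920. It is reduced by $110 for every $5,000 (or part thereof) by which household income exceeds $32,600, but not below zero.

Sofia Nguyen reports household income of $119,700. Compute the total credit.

Dependent Care Credit: 7% of the $7,600 excess over $112,100 is $532; credit = $5,875 − $532 = $5,343.
Small Business Credit: 24% of the $25,600 excess over $94,100 is $6,144; credit = $9,300 − $6,144 = $3,156.
Health Coverage Credit: income exceeds $32,600 by $87,100, which is 18 full-or-partial $5,000 increments; reduction = 18 × $110 = $1,980, leaving $5,940.
Total: $5,343 + $3,156 + $5,940 = $14,439.

$14,439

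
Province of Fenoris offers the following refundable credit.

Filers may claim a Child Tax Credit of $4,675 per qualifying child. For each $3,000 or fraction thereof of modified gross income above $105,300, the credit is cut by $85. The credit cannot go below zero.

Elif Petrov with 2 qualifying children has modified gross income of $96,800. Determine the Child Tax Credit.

Child Tax Credit: base = 2 × $4,675 = $9,350. $96,800 is at or below the $105,300 threshold, so the full $9,350 applies.

$9,350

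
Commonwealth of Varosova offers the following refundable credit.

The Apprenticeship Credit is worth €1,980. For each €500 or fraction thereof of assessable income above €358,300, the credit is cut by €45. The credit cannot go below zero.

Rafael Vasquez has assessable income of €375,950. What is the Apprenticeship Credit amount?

€360

Apprenticeship Credit: income exceeds €358,300 by €17,650, which is 36 full-or-partial €500 increments; reduction = 36 × €45 = €1,620, leaving €360.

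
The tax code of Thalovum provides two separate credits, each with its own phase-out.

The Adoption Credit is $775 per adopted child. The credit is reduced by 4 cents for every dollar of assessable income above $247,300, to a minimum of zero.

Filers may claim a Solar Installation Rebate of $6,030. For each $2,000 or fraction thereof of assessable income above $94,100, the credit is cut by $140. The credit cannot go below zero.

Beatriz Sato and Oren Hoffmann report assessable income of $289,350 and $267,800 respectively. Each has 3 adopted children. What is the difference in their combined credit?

Beatriz ($289,350): Adoption Credit: base = 3 × $775 = $2,325. 4% of the $42,050 excess over $247,300 is $1,682; credit = $2,325 − $1,682 = $643. Solar Installation Rebate: income exceeds $94,100 by $195,250 → 98 increments × $140 = $13,720 ≥ base, so the credit is $0. total $643 + $0 = $643
Oren ($267,800): Adoption Credit: base = 3 × $775 = $2,325. 4% of the $20,500 excess over $247,300 is $820; credit = $2,325 − $820 = $1,505. Solar Installation Rebate: income exceeds $94,100 by $173,700 → 87 increments × $140 = $12,180 ≥ base, so the credit is $0. total $1,505 + $0 = $1,505
Difference: |$643 − $1,505| = $862.

$862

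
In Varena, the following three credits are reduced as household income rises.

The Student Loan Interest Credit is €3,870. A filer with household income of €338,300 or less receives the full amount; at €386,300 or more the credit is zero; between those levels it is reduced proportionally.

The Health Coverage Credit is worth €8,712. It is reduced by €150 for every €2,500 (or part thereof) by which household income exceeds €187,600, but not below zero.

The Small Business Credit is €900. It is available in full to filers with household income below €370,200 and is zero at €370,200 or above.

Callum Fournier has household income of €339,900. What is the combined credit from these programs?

€4,641

Student Loan Interest Credit: €339,900 is €1,600 into a €48,000 phase-out range, leaving 46,400/48,000 of the credit: €3,870 × 46,400/48,000 = €3,741.
Health Coverage Credit: income exceeds €187,600 by €152,300 → 61 increments × €150 = €9,150 ≥ base, so the credit is €0.
Small Business Credit: €339,900 is below the €370,200 cutoff, so the full €900 applies.
Total: €3,741 + €0 + €900 = €4,641.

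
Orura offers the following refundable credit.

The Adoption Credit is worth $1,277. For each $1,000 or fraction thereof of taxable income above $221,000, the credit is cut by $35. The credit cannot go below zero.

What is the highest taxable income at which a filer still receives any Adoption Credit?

$257,000

After 36 increments the reduction is 36 × $35 = $1,260, leaving $17; one more increment wipes it out. Increment 36 ends at excess 36 × $1,000 = $36,000, so the highest qualifying income is $221,000 + $36,000 = $257,000.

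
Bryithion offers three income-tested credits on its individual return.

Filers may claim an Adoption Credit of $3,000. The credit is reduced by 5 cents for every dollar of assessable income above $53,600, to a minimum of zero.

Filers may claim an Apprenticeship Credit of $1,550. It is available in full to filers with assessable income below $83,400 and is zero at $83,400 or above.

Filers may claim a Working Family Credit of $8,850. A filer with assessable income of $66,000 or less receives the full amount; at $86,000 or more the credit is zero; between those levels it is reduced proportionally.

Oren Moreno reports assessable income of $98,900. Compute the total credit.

$735

Adoption Credit: 5% of the $45,300 excess over $53,600 is $2,265; credit = $3,000 − $2,265 = $735.
Apprenticeship Credit: $98,900 meets or exceeds the $83,400 cutoff, so the credit is $0.
Working Family Credit: $98,900 is at or above $86,000, so the credit is $0.
Total: $735 + $0 + $0 = $735.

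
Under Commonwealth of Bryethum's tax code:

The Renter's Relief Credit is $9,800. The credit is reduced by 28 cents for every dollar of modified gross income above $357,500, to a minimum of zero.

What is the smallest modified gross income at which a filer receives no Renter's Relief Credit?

$392,500

The credit falls by 28% of each dollar above $357,500, so it reaches zero when the excess is $9,800 / 28% = $35,000: income = $357,500 + $35,000 = $392,500.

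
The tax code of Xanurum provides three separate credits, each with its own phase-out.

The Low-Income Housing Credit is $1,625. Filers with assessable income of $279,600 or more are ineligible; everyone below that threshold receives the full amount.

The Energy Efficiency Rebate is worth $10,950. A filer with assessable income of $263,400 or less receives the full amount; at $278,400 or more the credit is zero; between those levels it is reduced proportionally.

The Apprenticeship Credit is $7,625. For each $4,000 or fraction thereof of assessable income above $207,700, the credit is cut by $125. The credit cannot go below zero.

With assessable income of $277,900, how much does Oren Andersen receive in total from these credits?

Low-Income Housing Credit: $277,900 is below the $279,600 cutoff, so the full $1,625 applies.
Energy Efficiency Rebate: $277,900 is $14,500 into a $15,000 phase-out range, leaving 500/15,000 of the credit: $10,950 × 500/15,000 = $365.
Apprenticeship Credit: income exceeds $207,700 by $70,200, which is 18 full-or-partial $4,000 increments; reduction = 18 × $125 = $2,250, leaving $5,375.
Total: $1,625 + $365 + $5,375 = $7,365.

$7,365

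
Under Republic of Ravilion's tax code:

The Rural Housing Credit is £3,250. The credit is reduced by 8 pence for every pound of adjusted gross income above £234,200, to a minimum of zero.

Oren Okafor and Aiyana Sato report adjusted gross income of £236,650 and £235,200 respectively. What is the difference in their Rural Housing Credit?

£116

Oren (£236,650): Rural Housing Credit: 8% of the £2,450 excess over £234,200 is £196; credit = £3,250 − £196 = £3,054.
Aiyana (£235,200): Rural Housing Credit: 8% of the £1,000 excess over £234,200 is £80; credit = £3,250 − £80 = £3,170.
Difference: |£3,054 − £3,170| = £116.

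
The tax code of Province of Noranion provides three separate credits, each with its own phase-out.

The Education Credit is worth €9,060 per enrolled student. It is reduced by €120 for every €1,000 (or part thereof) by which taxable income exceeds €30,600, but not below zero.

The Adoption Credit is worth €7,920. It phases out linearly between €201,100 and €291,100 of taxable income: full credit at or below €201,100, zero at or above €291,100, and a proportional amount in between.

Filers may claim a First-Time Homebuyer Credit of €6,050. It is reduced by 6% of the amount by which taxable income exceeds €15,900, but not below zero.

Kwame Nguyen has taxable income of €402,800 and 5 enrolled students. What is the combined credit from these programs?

€540

Education Credit: base = 5 × €9,060 = €45,300. income exceeds €30,600 by €372,200, which is 373 full-or-partial €1,000 increments; reduction = 373 × €120 = €44,760, leaving €540.
Adoption Credit: €402,800 is at or above €291,100, so the credit is €0.
First-Time Homebuyer Credit: 6% of the €386,900 excess over €15,900 is €23,214 ≥ base, so the credit is €0.
Total: €540 + €0 + €0 = €540.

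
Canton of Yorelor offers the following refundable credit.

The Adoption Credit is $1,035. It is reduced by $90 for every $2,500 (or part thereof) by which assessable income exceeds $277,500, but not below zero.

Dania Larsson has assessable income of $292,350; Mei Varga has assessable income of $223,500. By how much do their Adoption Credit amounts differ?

Dania ($292,350): Adoption Credit: income exceeds $277,500 by $14,850, which is 6 full-or-partial $2,500 increments; reduction = 6 × $90 = $540, leaving $495.
Mei ($223,500): Adoption Credit: $223,500 is at or below the $277,500 threshold, so the full $1,035 applies.
Difference: |$495 − $1,035| = $540.

$540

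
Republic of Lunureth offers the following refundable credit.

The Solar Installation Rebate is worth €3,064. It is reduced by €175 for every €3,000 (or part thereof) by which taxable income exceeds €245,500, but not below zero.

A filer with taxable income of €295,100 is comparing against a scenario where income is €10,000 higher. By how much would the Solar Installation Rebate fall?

€89

At €295,100 — income exceeds €245,500 by €49,600, which is 17 full-or-partial €3,000 increments; reduction = 17 × €175 = €2,975, leaving €89.
At €305,100 — income exceeds €245,500 by €59,600 → 20 increments × €175 = €3,500 ≥ base, so the credit is €0.
Lost: €89 − €0 = €89.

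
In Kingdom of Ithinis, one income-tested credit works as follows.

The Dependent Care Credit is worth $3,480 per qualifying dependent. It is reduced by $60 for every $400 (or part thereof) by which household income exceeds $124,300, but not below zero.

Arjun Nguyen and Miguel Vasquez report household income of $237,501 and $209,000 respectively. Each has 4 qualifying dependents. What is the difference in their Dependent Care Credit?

Arjun ($237,501): Dependent Care Credit: base = 4 × $3,480 = $13,920. income exceeds $124,300 by $113,201 → 284 increments × $60 = $17,040 ≥ base, so the credit is $0.
Miguel ($209,000): Dependent Care Credit: base = 4 × $3,480 = $13,920. income exceeds $124,300 by $84,700, which is 212 full-or-partial $400 increments; reduction = 212 × $60 = $12,720, leaving $1,200.
Difference: |$0 − $1,200| = $1,200.

$1,200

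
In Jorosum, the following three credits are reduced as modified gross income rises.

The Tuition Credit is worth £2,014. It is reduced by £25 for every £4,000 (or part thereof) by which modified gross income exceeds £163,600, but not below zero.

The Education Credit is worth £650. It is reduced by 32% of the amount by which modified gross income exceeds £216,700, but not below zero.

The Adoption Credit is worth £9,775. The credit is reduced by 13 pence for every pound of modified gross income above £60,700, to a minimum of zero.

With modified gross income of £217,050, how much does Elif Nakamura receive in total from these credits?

£2,202

Tuition Credit: income exceeds £163,600 by £53,450, which is 14 full-or-partial £4,000 increments; reduction = 14 × £25 = £350, leaving £1,664.
Education Credit: 32% of the £350 excess over £216,700 is £112; credit = £650 − £112 = £538.
Adoption Credit: 13% of the £156,350 excess over £60,700 is £20,325.50 ≥ base, so the credit is £0.
Total: £1,664 + £538 + £0 = £2,202.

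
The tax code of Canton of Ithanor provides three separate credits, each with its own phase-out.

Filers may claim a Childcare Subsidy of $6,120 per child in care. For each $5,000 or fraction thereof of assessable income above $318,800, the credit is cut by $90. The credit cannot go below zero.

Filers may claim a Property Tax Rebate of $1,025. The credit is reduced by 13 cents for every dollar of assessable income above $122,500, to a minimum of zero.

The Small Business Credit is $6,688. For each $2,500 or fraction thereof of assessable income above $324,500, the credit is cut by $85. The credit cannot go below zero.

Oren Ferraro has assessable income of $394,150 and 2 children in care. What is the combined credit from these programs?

$15,108

Childcare Subsidy: base = 2 × $6,120 = $12,240. income exceeds $318,800 by $75,350, which is 16 full-or-partial $5,000 increments; reduction = 16 × $90 = $1,440, leaving $10,800.
Property Tax Rebate: 13% of the $271,650 excess over $122,500 is $35,314.50 ≥ base, so the credit is $0.
Small Business Credit: income exceeds $324,500 by $69,650, which is 28 full-or-partial $2,500 increments; reduction = 28 × $85 = $2,380, leaving $4,308.
Total: $10,800 + $0 + $4,308 = $15,108.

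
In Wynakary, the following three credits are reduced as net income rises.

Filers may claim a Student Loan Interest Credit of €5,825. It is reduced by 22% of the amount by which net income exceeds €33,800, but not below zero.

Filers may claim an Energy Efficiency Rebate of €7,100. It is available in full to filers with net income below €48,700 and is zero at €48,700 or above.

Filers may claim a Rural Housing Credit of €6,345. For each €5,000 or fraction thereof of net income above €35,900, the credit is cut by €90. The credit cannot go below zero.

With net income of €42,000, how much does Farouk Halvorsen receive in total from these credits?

Student Loan Interest Credit: 22% of the €8,200 excess over €33,800 is €1,804; credit = €5,825 − €1,804 = €4,021.
Energy Efficiency Rebate: €42,000 is below the €48,700 cutoff, so the full €7,100 applies.
Rural Housing Credit: income exceeds €35,900 by €6,100, which is 2 full-or-partial €5,000 increments; reduction = 2 × €90 = €180, leaving €6,165.
Total: €4,021 + €7,100 + €6,165 = €17,286.

€17,286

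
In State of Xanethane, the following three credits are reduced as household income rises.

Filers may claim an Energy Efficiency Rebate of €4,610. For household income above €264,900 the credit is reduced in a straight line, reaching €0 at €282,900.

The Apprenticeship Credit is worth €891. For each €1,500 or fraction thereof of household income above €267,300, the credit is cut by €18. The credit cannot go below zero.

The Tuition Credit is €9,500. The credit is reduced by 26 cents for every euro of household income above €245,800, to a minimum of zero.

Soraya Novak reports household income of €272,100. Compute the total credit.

Energy Efficiency Rebate: €272,100 is €7,200 into a €18,000 phase-out range, leaving 10,800/18,000 of the credit: €4,610 × 10,800/18,000 = €2,766.
Apprenticeship Credit: income exceeds €267,300 by €4,800, which is 4 full-or-partial €1,500 increments; reduction = 4 × €18 = €72, leaving €819.
Tuition Credit: 26% of the €26,300 excess over €245,800 is €6,838; credit = €9,500 − €6,838 = €2,662.
Total: €2,766 + €819 + €2,662 = €6,247.

€6,247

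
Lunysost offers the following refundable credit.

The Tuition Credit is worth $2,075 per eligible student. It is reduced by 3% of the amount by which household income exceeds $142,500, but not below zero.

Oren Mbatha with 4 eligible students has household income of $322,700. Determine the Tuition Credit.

$2,894

Tuition Credit: base = 4 × $2,075 = $8,300. 3% of the $180,200 excess over $142,500 is $5,406; credit = $8,300 − $5,406 = $2,894.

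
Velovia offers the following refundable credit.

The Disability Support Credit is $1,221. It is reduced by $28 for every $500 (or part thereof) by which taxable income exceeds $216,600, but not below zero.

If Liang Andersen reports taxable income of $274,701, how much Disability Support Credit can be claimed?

$0

Disability Support Credit: income exceeds $216,600 by $58,101 → 117 increments × $28 = $3,276 ≥ base, so the credit is $0.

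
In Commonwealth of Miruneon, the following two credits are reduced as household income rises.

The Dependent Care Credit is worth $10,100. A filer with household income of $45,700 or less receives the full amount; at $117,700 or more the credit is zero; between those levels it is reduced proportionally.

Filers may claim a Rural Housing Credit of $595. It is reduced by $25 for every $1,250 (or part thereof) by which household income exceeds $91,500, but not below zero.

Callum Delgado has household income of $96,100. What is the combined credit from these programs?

Dependent Care Credit: $96,100 is $50,400 into a $72,000 phase-out range, leaving 21,600/72,000 of the credit: $10,100 × 21,600/72,000 = $3,030.
Rural Housing Credit: income exceeds $91,500 by $4,600, which is 4 full-or-partial $1,250 increments; reduction = 4 × $25 = $100, leaving $495.
Total: $3,030 + $495 = $3,525.

$3,525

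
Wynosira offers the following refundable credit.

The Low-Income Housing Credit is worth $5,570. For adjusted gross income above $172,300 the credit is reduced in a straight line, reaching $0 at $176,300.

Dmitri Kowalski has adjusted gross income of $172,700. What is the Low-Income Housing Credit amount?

Low-Income Housing Credit: $172,700 is $400 into a $4,000 phase-out range, leaving 3,600/4,000 of the credit: $5,570 × 3,600/4,000 = $5,013.

$5,013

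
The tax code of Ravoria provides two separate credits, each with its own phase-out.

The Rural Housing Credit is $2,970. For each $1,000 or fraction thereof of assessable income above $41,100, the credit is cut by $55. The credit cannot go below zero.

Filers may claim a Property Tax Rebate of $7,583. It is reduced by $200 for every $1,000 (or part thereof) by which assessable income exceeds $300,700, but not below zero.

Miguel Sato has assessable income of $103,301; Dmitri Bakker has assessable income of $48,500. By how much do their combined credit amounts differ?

$2,530

Miguel ($103,301): Rural Housing Credit: income exceeds $41,100 by $62,201 → 63 increments × $55 = $3,465 ≥ base, so the credit is $0. Property Tax Rebate: $103,301 is at or below the $300,700 threshold, so the full $7,583 applies. total $0 + $7,583 = $7,583
Dmitri ($48,500): Rural Housing Credit: income exceeds $41,100 by $7,400, which is 8 full-or-partial $1,000 increments; reduction = 8 × $55 = $440, leaving $2,530. Property Tax Rebate: $48,500 is at or below the $300,700 threshold, so the full $7,583 applies. total $2,530 + $7,583 = $10,113
Difference: |$7,583 − $10,113| = $2,530.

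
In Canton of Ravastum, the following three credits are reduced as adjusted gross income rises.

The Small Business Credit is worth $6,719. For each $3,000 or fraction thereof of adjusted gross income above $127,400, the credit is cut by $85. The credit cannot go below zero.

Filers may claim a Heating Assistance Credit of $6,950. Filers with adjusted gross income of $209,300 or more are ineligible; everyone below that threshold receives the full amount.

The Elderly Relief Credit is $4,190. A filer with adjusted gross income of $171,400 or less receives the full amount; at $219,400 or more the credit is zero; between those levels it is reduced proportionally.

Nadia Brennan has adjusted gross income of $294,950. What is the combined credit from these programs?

$1,959

Small Business Credit: income exceeds $127,400 by $167,550, which is 56 full-or-partial $3,000 increments; reduction = 56 × $85 = $4,760, leaving $1,959.
Heating Assistance Credit: $294,950 meets or exceeds the $209,300 cutoff, so the credit is $0.
Elderly Relief Credit: $294,950 is at or above $219,400, so the credit is $0.
Total: $1,959 + $0 + $0 = $1,959.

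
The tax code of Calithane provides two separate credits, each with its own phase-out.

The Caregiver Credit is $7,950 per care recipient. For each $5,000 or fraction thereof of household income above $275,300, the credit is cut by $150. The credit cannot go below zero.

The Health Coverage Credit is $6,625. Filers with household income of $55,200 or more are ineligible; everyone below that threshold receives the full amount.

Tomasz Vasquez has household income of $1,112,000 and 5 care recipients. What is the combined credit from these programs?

$14,550

Caregiver Credit: base = 5 × $7,950 = $39,750. income exceeds $275,300 by $836,700, which is 168 full-or-partial $5,000 increments; reduction = 168 × $150 = $25,200, leaving $14,550.
Health Coverage Credit: $1,112,000 meets or exceeds the $55,200 cutoff, so the credit is $0.
Total: $14,550 + $0 = $14,550.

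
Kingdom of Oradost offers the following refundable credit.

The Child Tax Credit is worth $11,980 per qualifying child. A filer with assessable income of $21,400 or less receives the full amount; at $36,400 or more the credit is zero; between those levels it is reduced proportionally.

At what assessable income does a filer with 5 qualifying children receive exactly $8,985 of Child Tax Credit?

Full credit = 5 × $11,980 = $59,900.
$8,985 is 8,985/59,900 of the full $59,900, so 50,915/59,900 of the $15,000 range has been used: income = $21,400 + $15,000 × 50,915/59,900 = $34,150.

$34,150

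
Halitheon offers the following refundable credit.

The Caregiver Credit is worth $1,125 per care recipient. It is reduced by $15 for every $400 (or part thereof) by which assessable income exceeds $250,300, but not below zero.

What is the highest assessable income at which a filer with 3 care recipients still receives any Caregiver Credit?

$339,900

Full credit = 3 × $1,125 = $3,375.
After 224 increments the reduction is 224 × $15 = $3,360, leaving $15; one more increment wipes it out. Increment 224 ends at excess 224 × $400 = $89,600, so the highest qualifying income is $250,300 + $89,600 = $339,900.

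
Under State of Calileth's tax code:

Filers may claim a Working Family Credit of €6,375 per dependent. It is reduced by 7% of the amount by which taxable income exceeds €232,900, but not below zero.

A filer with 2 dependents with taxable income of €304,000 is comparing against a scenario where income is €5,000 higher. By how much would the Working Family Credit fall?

€350

At €304,000 — base = 2 × €6,375 = €12,750. 7% of the €71,100 excess over €232,900 is €4,977; credit = €12,750 − €4,977 = €7,773.
At €309,000 — base = 2 × €6,375 = €12,750. 7% of the €76,100 excess over €232,900 is €5,327; credit = €12,750 − €5,327 = €7,423.
Lost: €7,773 − €7,423 = €350.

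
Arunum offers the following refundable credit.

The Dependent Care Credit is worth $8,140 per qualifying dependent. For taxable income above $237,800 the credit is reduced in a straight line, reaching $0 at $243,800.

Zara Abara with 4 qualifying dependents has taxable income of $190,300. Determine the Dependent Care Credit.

$32,560

Dependent Care Credit: base = 4 × $8,140 = $32,560. $190,300 is at or below the $237,800 threshold, so the full $32,560 applies.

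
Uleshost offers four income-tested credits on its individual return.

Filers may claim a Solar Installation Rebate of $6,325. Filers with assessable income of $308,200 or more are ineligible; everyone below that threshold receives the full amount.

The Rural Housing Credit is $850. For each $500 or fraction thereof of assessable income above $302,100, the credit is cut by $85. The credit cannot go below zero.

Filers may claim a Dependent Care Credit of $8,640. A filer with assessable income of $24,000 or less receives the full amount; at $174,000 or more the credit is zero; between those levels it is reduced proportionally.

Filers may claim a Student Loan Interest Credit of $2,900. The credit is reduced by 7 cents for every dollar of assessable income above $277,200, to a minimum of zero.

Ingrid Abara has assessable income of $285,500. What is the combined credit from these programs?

$9,494

Solar Installation Rebate: $285,500 is below the $308,200 cutoff, so the full $6,325 applies.
Rural Housing Credit: $285,500 is at or below the $302,100 threshold, so the full $850 applies.
Dependent Care Credit: $285,500 is at or above $174,000, so the credit is $0.
Student Loan Interest Credit: 7% of the $8,300 excess over $277,200 is $581; credit = $2,900 − $581 = $2,319.
Total: $6,325 + $850 + $0 + $2,319 = $9,494.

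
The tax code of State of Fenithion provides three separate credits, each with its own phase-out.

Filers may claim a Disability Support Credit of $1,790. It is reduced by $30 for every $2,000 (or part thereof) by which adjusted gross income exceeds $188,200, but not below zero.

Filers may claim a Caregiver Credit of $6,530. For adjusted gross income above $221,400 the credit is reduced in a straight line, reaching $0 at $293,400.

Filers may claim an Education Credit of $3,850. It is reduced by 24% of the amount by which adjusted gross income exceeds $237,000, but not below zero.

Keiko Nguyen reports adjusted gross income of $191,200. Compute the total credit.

$12,110

Disability Support Credit: income exceeds $188,200 by $3,000, which is 2 full-or-partial $2,000 increments; reduction = 2 × $30 = $60, leaving $1,730.
Caregiver Credit: $191,200 is at or below the $221,400 threshold, so the full $6,530 applies.
Education Credit: $191,200 is at or below the $237,000 threshold, so the full $3,850 applies.
Total: $1,730 + $6,530 + $3,850 = $12,110.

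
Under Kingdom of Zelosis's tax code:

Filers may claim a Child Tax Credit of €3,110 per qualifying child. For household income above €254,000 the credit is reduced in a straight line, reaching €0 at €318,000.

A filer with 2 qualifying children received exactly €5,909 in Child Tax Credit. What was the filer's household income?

€257,200

Full credit = 2 × €3,110 = €6,220.
€5,909 is 5,909/6,220 of the full €6,220, so 311/6,220 of the €64,000 range has been used: income = €254,000 + €64,000 × 311/6,220 = €257,200.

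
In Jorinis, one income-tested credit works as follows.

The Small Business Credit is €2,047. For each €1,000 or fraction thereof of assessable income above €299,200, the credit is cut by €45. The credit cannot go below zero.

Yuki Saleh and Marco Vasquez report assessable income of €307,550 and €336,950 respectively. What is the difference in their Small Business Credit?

€1,305

Yuki (€307,550): Small Business Credit: income exceeds €299,200 by €8,350, which is 9 full-or-partial €1,000 increments; reduction = 9 × €45 = €405, leaving €1,642.
Marco (€336,950): Small Business Credit: income exceeds €299,200 by €37,750, which is 38 full-or-partial €1,000 increments; reduction = 38 × €45 = €1,710, leaving €337.
Difference: |€1,642 − €337| = €1,305.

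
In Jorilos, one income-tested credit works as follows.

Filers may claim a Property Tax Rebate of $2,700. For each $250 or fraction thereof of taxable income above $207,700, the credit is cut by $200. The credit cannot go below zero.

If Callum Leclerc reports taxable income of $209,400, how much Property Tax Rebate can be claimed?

Property Tax Rebate: income exceeds $207,700 by $1,700, which is 7 full-or-partial $250 increments; reduction = 7 × $200 = $1,400, leaving $1,300.

$1,300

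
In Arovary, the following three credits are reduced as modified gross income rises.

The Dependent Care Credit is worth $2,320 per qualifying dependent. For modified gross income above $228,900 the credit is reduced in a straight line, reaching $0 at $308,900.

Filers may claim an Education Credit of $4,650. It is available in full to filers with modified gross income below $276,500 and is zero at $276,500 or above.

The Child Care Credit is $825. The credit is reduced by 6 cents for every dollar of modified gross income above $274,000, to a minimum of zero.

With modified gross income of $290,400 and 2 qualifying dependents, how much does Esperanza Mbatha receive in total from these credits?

$1,073

Dependent Care Credit: base = 2 × $2,320 = $4,640. $290,400 is $61,500 into a $80,000 phase-out range, leaving 18,500/80,000 of the credit: $4,640 × 18,500/80,000 = $1,073.
Education Credit: $290,400 meets or exceeds the $276,500 cutoff, so the credit is $0.
Child Care Credit: 6% of the $16,400 excess over $274,000 is $984 ≥ base, so the credit is $0.
Total: $1,073 + $0 + $0 = $1,073.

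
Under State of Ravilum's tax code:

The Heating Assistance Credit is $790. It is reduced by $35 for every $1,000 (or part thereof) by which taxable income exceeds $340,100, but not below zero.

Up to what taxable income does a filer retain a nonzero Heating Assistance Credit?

After 22 increments the reduction is 22 × $35 = $770, leaving $20; one more increment wipes it out. Increment 22 ends at excess 22 × $1,000 = $22,000, so the highest qualifying income is $340,100 + $22,000 = $362,100.

$362,100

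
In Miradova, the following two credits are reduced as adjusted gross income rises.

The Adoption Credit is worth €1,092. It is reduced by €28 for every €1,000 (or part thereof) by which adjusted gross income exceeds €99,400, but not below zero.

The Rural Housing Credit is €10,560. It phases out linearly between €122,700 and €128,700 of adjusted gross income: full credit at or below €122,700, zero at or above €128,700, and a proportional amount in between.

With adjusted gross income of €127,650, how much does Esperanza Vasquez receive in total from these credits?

Adoption Credit: income exceeds €99,400 by €28,250, which is 29 full-or-partial €1,000 increments; reduction = 29 × €28 = €812, leaving €280.
Rural Housing Credit: €127,650 is €4,950 into a €6,000 phase-out range, leaving 1,050/6,000 of the credit: €10,560 × 1,050/6,000 = €1,848.
Total: €280 + €1,848 = €2,128.

€2,128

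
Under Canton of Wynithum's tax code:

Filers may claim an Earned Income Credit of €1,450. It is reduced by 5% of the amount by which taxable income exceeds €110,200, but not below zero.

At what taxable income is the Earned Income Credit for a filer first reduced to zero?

The credit falls by 5% of each euro above €110,200, so it reaches zero when the excess is €1,450 / 5% = €29,000: income = €110,200 + €29,000 = €139,200.

€139,200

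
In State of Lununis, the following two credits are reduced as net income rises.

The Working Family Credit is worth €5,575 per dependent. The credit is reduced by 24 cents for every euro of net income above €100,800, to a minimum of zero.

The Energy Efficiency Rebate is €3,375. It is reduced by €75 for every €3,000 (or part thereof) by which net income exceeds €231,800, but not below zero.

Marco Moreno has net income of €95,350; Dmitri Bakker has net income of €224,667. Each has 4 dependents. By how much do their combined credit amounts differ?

€22,300

Marco (€95,350): Working Family Credit: base = 4 × €5,575 = €22,300. €95,350 is at or below the €100,800 threshold, so the full €22,300 applies. Energy Efficiency Rebate: €95,350 is at or below the €231,800 threshold, so the full €3,375 applies. total €22,300 + €3,375 = €25,675
Dmitri (€224,667): Working Family Credit: base = 4 × €5,575 = €22,300. 24% of the €123,867 excess over €100,800 is €29,728.08 ≥ base, so the credit is €0. Energy Efficiency Rebate: €224,667 is at or below the €231,800 threshold, so the full €3,375 applies. total €0 + €3,375 = €3,375
Difference: |€25,675 − €3,375| = €22,300.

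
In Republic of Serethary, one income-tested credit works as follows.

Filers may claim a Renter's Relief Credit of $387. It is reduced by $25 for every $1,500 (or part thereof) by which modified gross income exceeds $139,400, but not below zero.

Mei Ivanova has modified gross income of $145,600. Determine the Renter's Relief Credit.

Renter's Relief Credit: income exceeds $139,400 by $6,200, which is 5 full-or-partial $1,500 increments; reduction = 5 × $25 = $125, leaving $262.

$262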